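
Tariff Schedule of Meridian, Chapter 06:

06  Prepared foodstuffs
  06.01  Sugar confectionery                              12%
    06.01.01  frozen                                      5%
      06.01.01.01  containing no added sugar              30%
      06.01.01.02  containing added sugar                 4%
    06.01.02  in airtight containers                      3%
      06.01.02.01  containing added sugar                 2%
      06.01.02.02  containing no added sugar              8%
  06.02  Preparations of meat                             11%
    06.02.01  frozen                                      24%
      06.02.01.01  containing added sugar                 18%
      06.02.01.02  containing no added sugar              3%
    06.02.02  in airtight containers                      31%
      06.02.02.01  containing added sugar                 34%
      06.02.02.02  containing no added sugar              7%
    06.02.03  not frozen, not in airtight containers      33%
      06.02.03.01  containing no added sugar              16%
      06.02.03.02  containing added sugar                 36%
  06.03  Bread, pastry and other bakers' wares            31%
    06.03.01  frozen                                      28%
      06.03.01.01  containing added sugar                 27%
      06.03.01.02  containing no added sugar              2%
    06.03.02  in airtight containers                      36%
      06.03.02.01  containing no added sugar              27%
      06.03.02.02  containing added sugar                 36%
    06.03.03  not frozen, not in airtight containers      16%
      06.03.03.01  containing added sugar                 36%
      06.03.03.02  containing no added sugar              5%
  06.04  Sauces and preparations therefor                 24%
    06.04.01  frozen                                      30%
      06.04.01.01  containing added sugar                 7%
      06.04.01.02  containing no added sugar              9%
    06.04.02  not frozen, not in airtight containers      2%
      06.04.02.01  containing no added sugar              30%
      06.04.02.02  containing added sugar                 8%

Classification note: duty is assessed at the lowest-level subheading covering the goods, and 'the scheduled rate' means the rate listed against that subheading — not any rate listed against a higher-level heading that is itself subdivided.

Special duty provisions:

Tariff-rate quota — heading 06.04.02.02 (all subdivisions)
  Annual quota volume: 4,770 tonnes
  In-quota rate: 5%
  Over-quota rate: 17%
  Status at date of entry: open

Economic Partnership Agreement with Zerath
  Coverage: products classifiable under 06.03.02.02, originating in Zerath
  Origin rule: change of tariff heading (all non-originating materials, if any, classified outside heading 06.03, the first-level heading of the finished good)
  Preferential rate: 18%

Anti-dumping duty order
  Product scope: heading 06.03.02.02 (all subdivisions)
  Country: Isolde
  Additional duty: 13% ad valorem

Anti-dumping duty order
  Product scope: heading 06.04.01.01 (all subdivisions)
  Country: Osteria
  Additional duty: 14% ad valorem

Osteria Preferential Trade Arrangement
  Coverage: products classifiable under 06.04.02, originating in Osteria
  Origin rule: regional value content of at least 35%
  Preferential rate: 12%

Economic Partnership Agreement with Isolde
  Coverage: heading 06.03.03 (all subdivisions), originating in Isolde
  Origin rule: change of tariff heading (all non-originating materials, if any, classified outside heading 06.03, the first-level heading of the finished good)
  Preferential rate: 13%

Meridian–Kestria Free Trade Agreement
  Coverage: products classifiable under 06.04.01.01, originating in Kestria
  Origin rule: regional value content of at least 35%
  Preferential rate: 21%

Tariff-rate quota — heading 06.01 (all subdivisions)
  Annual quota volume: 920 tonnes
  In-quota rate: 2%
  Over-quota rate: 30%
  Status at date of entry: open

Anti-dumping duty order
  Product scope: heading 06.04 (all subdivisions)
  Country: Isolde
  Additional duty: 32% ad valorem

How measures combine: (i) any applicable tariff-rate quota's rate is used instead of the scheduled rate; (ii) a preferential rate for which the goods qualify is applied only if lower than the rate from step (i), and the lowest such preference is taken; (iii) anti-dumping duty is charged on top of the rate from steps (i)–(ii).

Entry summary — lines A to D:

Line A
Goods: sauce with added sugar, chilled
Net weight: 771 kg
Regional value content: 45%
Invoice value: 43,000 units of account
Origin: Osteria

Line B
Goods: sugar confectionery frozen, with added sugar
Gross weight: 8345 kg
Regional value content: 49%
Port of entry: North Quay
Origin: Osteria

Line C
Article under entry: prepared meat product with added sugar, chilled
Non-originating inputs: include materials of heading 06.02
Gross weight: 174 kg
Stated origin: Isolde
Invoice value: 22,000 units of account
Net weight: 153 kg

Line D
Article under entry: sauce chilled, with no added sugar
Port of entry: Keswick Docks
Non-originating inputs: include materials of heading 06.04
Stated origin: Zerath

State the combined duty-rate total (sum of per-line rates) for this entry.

73%

Line A: sauce → 06.04; chilled → 06.04.02; with added sugar → 06.04.02.02. Scheduled 8%. quota on 06.04.02.02 open → in-quota 5%; Osteria agreement on 06.04.02: RVC ≥ 35% → 12% available; preference 12% not lower than 5% → no reduction. → 5%.
Line B: sugar confectionery → 06.01; frozen → 06.01.01; with added sugar → 06.01.01.02. Scheduled 4%. quota on 06.01 open → in-quota 2%; Osteria agreement on 06.04.02: 06.01.01.02 not covered. → 2%.
Line C: prepared meat product → 06.02; chilled → 06.02.03; with added sugar → 06.02.03.02. Scheduled 36%. Isolde agreement on 06.03.03: 06.02.03.02 not covered. → 36%.
Line D: sauce → 06.04; chilled → 06.04.02; with no added sugar → 06.04.02.01. Scheduled 30%. Zerath agreement on 06.03.02.02: 06.04.02.01 not covered. → 30%.
Sum: 5% + 2% + 36% + 30% = 73%.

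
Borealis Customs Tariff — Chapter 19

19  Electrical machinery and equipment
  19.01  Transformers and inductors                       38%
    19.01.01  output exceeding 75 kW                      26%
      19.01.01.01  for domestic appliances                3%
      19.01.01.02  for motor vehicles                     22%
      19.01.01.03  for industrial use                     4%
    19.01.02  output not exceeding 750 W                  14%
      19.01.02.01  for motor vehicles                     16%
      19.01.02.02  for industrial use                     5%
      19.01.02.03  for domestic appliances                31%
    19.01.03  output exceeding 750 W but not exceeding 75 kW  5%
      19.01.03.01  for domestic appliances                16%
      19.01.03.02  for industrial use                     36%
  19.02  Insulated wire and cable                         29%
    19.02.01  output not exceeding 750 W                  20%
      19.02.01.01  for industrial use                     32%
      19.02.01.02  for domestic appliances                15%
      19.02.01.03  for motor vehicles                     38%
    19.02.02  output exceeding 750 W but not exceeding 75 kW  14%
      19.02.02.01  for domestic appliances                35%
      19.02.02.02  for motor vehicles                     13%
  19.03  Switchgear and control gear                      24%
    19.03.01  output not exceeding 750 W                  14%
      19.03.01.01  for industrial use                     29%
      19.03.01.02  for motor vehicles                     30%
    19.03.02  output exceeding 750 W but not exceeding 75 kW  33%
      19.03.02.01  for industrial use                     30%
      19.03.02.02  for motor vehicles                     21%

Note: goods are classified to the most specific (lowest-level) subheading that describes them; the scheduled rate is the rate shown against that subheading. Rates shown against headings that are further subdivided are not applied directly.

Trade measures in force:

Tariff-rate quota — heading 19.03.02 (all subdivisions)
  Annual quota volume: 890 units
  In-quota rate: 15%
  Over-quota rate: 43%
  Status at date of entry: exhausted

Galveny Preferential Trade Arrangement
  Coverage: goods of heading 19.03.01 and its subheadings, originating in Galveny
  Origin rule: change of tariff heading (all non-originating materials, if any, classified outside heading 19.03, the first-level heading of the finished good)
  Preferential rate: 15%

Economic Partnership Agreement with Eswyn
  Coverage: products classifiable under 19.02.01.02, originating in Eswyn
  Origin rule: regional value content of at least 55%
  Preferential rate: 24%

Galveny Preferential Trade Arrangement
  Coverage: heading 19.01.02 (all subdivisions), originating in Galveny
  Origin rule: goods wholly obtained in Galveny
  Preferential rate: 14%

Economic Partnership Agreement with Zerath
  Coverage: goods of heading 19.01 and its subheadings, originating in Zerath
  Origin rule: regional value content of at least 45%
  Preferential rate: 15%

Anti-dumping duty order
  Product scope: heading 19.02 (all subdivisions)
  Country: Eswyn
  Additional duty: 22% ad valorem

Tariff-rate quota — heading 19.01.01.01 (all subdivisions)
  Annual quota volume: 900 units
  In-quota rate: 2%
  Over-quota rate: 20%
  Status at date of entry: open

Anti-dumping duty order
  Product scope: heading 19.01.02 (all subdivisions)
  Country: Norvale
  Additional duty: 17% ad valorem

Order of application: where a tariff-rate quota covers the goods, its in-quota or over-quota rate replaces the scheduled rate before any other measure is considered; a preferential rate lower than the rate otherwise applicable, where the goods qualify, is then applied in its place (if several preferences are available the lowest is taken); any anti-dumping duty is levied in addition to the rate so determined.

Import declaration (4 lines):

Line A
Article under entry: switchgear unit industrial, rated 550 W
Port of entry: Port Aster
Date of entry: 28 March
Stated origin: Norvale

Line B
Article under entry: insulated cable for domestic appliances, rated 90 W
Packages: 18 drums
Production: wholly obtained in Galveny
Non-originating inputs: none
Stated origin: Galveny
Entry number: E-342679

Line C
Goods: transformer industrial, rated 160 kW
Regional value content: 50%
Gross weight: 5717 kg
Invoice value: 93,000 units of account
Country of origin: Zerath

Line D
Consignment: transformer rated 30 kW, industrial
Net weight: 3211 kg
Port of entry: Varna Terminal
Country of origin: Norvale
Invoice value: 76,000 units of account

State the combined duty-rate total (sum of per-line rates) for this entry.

Line A: switchgear unit → 19.03; rated 550 W → 19.03.01; industrial → 19.03.01.01. Scheduled 29%. No special measure applies. → 29%.
Line B: insulated cable → 19.02; rated 90 W → 19.02.01; for domestic appliances → 19.02.01.02. Scheduled 15%. Galveny agreement on 19.03.01: 19.02.01.02 not covered; Galveny agreement on 19.01.02: 19.02.01.02 not covered. → 15%.
Line C: transformer → 19.01; rated 160 kW → 19.01.01; industrial → 19.01.01.03. Scheduled 4%. Zerath agreement on 19.01: RVC ≥ 45% → 15% available; preference 15% not lower than 4% → no reduction. → 4%.
Line D: transformer → 19.01; rated 30 kW → 19.01.03; industrial → 19.01.03.02. Scheduled 36%. No special measure applies. → 36%.
Sum: 29% + 15% + 4% + 36% = 84%.

84%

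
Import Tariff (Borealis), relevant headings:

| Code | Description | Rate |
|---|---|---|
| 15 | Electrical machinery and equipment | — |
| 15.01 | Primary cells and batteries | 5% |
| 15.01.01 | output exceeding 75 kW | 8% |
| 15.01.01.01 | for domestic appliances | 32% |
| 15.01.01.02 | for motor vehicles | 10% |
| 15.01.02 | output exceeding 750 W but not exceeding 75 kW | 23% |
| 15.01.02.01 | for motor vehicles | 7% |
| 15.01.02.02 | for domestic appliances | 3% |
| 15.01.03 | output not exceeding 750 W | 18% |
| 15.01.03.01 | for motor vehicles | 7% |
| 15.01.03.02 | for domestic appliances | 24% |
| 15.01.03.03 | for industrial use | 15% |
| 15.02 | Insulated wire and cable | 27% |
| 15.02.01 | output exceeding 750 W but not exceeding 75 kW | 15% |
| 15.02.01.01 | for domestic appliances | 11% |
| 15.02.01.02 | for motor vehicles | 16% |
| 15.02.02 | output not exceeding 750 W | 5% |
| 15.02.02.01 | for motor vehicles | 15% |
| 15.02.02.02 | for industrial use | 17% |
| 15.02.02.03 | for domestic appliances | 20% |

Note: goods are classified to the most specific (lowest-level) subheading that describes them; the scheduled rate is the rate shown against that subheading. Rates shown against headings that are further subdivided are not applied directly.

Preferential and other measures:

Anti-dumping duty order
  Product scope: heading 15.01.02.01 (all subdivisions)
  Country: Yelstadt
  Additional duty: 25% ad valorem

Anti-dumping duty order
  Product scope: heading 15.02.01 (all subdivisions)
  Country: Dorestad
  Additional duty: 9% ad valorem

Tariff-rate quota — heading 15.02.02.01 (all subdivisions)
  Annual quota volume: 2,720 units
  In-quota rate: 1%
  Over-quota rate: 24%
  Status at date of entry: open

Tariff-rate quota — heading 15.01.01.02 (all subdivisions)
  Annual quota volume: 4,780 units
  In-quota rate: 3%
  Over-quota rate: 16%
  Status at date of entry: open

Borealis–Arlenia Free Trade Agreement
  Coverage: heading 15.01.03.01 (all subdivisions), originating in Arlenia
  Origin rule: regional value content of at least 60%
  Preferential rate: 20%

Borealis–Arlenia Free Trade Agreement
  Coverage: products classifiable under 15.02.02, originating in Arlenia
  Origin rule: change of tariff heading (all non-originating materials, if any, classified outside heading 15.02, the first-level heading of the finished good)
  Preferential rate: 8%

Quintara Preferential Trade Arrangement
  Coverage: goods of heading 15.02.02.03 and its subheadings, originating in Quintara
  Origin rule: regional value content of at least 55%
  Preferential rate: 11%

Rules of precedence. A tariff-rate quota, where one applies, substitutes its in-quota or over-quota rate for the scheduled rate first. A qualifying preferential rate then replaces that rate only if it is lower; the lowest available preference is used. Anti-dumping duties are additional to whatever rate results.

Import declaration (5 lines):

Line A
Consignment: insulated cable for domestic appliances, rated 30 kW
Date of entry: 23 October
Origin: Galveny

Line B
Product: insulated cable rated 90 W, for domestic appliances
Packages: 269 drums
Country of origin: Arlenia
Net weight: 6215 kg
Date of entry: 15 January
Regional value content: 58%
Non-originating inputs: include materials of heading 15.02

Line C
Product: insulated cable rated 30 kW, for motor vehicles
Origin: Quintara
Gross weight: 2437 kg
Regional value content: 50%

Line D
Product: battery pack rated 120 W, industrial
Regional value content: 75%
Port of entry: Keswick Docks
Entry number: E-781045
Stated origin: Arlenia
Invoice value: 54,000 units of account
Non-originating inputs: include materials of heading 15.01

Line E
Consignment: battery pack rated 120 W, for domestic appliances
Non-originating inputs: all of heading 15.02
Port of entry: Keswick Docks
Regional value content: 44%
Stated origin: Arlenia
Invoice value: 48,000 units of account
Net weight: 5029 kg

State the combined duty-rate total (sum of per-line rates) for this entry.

86%

Line A: insulated cable → 15.02; rated 30 kW → 15.02.01; for domestic appliances → 15.02.01.01. Scheduled 11%. No special measure applies. → 11%.
Line B: insulated cable → 15.02; rated 90 W → 15.02.02; for domestic appliances → 15.02.02.03. Scheduled 20%. Arlenia agreement on 15.01.03.01: 15.02.02.03 not covered; Arlenia agreement on 15.02.02: CTH not met. → 20%.
Line C: insulated cable → 15.02; rated 30 kW → 15.02.01; for motor vehicles → 15.02.01.02. Scheduled 16%. Quintara agreement on 15.02.02.03: 15.02.01.02 not covered. → 16%.
Line D: battery pack → 15.01; rated 120 W → 15.01.03; industrial → 15.01.03.03. Scheduled 15%. Arlenia agreement on 15.01.03.01: 15.01.03.03 not covered; Arlenia agreement on 15.02.02: 15.01.03.03 not covered. → 15%.
Line E: battery pack → 15.01; rated 120 W → 15.01.03; for domestic appliances → 15.01.03.02. Scheduled 24%. Arlenia agreement on 15.01.03.01: 15.01.03.02 not covered; Arlenia agreement on 15.02.02: 15.01.03.02 not covered. → 24%.
Sum: 11% + 20% + 16% + 15% + 24% = 86%.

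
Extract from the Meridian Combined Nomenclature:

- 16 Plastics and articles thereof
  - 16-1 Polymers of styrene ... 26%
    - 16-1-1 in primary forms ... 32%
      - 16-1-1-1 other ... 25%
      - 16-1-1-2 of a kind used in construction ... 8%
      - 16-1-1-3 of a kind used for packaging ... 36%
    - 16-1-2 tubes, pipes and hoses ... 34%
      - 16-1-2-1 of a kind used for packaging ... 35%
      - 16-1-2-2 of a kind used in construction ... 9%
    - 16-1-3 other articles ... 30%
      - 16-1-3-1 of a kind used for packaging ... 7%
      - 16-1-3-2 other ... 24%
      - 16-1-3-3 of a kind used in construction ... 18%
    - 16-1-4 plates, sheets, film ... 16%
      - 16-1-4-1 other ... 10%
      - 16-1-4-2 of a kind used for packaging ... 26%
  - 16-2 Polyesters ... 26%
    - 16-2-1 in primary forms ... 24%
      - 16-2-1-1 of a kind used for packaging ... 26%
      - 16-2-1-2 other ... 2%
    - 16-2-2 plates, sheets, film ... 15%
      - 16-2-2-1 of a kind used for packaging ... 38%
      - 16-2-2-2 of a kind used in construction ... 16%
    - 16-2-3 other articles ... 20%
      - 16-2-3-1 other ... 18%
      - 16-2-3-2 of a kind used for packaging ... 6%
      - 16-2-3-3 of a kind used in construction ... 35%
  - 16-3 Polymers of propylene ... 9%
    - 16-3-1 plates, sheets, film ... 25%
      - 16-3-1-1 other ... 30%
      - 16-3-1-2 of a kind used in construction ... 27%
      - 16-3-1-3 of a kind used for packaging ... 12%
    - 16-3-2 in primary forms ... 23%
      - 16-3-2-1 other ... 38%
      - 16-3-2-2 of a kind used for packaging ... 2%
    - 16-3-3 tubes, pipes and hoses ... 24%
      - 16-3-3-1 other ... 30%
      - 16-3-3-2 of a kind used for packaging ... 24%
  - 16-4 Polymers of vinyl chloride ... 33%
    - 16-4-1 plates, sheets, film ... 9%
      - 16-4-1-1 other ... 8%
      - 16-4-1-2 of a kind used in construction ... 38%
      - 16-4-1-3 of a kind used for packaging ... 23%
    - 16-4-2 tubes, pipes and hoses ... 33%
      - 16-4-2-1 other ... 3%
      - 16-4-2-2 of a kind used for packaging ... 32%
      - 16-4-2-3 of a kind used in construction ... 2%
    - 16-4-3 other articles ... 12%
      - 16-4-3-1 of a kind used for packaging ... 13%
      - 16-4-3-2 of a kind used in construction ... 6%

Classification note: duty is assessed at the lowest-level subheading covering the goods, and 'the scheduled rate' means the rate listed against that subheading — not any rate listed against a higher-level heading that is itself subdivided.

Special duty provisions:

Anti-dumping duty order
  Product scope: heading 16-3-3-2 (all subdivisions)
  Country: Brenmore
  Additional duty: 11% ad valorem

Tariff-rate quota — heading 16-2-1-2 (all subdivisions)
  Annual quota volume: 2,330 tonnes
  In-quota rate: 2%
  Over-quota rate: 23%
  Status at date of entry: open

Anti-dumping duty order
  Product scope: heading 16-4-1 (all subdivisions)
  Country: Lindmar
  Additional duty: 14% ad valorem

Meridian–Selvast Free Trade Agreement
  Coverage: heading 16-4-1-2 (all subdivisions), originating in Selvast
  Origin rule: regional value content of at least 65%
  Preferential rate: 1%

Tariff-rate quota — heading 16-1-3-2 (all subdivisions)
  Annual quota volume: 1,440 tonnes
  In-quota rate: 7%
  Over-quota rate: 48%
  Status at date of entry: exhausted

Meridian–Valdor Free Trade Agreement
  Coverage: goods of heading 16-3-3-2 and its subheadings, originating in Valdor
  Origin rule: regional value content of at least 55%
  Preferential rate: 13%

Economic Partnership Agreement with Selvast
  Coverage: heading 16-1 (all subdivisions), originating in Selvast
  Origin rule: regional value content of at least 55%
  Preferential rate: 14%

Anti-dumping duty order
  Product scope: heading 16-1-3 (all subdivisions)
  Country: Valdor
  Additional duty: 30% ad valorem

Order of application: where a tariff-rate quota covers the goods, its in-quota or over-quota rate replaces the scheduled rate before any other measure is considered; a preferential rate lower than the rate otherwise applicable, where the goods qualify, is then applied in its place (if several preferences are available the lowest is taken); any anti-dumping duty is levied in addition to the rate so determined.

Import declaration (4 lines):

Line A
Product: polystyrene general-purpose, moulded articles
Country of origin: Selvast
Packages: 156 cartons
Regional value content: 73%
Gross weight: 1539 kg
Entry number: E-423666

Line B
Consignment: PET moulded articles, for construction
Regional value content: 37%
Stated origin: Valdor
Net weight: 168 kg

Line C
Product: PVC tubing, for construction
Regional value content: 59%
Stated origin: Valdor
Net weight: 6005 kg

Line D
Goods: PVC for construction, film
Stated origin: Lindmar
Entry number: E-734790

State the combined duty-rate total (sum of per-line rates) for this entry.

Line A: polystyrene → 16-1; moulded articles → 16-1-3; general-purpose → 16-1-3-2. Scheduled 24%. quota on 16-1-3-2 exhausted → over-quota 48%; Selvast agreement on 16-4-1-2: 16-1-3-2 not covered; Selvast agreement on 16-1: RVC ≥ 55% → 14% available; preferential 14%. → 14%.
Line B: PET → 16-2; moulded articles → 16-2-3; for construction → 16-2-3-3. Scheduled 35%. Valdor agreement on 16-3-3-2: 16-2-3-3 not covered. → 35%.
Line C: PVC → 16-4; tubing → 16-4-2; for construction → 16-4-2-3. Scheduled 2%. Valdor agreement on 16-3-3-2: 16-4-2-3 not covered. → 2%.
Line D: PVC → 16-4; film → 16-4-1; for construction → 16-4-1-2. Scheduled 38%. anti-dumping (Lindmar, 16-4-1): +14%; total 38% + 14% = 52%. → 52%.
Sum: 14% + 35% + 2% + 52% = 103%.

103%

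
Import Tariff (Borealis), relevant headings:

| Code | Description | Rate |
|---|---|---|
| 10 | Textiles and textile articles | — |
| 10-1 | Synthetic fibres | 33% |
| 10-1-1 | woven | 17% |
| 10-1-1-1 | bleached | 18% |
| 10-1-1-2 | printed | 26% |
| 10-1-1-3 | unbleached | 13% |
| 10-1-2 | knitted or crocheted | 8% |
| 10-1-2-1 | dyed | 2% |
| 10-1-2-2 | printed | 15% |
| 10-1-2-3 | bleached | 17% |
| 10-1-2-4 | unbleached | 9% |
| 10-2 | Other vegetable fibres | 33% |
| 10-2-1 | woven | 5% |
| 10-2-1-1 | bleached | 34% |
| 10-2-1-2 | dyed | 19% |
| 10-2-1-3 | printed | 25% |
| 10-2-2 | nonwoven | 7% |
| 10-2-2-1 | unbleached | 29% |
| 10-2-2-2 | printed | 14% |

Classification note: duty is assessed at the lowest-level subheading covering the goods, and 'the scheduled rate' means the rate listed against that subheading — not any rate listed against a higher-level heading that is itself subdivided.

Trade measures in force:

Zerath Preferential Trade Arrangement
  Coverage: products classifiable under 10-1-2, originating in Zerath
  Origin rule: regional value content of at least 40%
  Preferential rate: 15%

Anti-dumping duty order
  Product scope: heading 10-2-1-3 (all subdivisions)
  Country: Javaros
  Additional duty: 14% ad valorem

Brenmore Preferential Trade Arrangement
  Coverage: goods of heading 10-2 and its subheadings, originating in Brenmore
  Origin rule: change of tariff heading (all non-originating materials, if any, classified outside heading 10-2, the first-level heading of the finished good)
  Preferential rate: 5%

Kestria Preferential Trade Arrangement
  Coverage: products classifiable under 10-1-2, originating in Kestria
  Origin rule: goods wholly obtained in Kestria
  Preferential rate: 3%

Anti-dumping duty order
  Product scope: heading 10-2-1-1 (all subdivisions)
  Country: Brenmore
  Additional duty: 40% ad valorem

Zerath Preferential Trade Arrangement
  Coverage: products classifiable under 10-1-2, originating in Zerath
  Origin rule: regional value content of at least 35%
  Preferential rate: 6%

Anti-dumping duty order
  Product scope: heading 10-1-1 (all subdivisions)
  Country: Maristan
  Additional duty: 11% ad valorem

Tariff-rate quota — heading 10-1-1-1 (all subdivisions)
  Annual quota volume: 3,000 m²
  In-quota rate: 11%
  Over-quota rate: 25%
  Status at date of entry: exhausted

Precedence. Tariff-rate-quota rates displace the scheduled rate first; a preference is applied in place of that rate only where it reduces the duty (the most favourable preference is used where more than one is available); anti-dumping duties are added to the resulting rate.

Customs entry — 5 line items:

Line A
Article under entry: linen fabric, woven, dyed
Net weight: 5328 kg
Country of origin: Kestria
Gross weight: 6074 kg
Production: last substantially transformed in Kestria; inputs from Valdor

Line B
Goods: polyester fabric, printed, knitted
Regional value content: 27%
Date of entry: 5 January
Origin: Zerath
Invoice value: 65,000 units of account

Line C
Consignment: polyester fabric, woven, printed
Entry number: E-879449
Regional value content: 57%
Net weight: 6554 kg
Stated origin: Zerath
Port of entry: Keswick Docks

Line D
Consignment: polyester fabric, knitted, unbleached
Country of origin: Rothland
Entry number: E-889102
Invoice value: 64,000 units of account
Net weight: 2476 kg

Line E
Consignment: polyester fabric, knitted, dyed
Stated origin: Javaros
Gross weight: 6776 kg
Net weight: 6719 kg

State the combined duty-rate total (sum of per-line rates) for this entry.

71%

Line A: linen → 10-2; woven → 10-2-1; dyed → 10-2-1-2. Scheduled 19%. Kestria agreement on 10-1-2: 10-2-1-2 not covered. → 19%.
Line B: polyester → 10-1; knitted → 10-1-2; printed → 10-1-2-2. Scheduled 15%. Zerath agreement on 10-1-2: RVC < 40%; Zerath agreement on 10-1-2: RVC < 35%. → 15%.
Line C: polyester → 10-1; woven → 10-1-1; printed → 10-1-1-2. Scheduled 26%. Zerath agreement on 10-1-2: 10-1-1-2 not covered; Zerath agreement on 10-1-2: 10-1-1-2 not covered. → 26%.
Line D: polyester → 10-1; knitted → 10-1-2; unbleached → 10-1-2-4. Scheduled 9%. No special measure applies. → 9%.
Line E: polyester → 10-1; knitted → 10-1-2; dyed → 10-1-2-1. Scheduled 2%. No special measure applies. → 2%.
Sum: 19% + 15% + 26% + 9% + 2% = 71%.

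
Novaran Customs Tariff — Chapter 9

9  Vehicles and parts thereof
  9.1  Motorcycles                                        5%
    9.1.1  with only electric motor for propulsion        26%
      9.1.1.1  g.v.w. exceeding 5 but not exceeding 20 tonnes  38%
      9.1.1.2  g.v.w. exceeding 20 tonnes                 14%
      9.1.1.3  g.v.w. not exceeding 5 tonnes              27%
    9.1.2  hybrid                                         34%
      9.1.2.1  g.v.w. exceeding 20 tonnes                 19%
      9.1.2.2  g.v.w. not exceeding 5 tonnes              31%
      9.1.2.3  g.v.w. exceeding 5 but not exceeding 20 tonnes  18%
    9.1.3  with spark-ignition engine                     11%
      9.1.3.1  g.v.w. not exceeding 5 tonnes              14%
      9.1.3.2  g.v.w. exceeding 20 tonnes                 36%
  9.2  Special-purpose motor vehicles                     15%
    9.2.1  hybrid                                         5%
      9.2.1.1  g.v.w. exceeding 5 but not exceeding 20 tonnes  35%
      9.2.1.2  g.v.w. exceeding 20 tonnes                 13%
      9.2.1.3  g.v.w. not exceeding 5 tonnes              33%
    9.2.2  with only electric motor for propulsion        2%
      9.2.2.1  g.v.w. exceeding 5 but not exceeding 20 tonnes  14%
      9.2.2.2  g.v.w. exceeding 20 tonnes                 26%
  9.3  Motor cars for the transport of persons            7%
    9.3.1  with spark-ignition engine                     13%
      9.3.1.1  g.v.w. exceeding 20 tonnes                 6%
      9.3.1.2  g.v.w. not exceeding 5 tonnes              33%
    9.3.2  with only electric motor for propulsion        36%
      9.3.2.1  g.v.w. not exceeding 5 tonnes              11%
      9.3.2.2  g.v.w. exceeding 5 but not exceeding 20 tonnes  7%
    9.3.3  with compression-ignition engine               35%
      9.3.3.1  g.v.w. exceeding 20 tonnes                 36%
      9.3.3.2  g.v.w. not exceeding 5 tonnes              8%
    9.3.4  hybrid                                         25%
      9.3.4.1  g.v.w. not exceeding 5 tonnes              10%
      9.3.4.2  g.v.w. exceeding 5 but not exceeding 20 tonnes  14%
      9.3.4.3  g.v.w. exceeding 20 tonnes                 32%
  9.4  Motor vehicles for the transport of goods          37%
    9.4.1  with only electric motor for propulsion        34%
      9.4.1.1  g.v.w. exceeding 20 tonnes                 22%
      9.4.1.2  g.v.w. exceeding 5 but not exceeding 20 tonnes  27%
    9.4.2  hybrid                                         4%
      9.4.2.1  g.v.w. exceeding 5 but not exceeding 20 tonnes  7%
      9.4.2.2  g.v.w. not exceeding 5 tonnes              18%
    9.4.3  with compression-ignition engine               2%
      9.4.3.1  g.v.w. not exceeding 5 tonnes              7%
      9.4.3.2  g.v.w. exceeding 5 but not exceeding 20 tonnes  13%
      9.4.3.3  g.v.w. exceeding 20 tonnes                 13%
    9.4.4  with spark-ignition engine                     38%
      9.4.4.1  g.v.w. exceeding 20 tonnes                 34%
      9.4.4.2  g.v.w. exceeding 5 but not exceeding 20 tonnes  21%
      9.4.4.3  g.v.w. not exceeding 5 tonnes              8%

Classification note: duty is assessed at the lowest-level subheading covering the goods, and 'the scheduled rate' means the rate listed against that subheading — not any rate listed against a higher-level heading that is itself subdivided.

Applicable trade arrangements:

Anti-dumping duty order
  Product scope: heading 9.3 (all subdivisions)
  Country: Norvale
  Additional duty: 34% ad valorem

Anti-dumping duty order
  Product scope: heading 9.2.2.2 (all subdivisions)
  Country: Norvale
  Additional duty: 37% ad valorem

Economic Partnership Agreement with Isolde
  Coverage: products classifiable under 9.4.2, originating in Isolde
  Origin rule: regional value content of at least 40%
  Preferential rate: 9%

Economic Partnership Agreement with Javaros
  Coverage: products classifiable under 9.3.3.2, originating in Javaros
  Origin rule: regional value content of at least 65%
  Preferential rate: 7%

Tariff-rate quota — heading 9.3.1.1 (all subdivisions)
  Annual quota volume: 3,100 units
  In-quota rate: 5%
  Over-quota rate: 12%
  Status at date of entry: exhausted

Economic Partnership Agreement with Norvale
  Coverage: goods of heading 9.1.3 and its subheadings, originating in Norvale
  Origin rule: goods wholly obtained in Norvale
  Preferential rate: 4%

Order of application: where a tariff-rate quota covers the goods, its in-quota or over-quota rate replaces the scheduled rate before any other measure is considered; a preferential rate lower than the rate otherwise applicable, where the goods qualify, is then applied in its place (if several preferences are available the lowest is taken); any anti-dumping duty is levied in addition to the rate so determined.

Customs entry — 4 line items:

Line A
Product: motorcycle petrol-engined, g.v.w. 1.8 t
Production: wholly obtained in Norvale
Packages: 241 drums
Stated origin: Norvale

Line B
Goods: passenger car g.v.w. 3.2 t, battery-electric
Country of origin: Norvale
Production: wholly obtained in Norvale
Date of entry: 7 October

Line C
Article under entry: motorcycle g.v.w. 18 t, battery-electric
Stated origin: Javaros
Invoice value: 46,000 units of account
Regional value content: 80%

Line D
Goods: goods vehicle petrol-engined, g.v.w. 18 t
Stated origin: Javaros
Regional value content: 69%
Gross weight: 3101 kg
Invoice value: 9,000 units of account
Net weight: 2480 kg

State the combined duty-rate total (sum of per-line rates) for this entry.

Line A: motorcycle → 9.1; petrol-engined → 9.1.3; g.v.w. 1.8 t → 9.1.3.1. Scheduled 14%. Norvale agreement on 9.1.3: wholly obtained → 4% available; preferential 4%. → 4%.
Line B: passenger car → 9.3; battery-electric → 9.3.2; g.v.w. 3.2 t → 9.3.2.1. Scheduled 11%. Norvale agreement on 9.1.3: 9.3.2.1 not covered; anti-dumping (Norvale, 9.3): +34%; total 11% + 34% = 45%. → 45%.
Line C: motorcycle → 9.1; battery-electric → 9.1.1; g.v.w. 18 t → 9.1.1.1. Scheduled 38%. Javaros agreement on 9.3.3.2: 9.1.1.1 not covered. → 38%.
Line D: goods vehicle → 9.4; petrol-engined → 9.4.4; g.v.w. 18 t → 9.4.4.2. Scheduled 21%. Javaros agreement on 9.3.3.2: 9.4.4.2 not covered. → 21%.
Sum: 4% + 45% + 38% + 21% = 108%.

108%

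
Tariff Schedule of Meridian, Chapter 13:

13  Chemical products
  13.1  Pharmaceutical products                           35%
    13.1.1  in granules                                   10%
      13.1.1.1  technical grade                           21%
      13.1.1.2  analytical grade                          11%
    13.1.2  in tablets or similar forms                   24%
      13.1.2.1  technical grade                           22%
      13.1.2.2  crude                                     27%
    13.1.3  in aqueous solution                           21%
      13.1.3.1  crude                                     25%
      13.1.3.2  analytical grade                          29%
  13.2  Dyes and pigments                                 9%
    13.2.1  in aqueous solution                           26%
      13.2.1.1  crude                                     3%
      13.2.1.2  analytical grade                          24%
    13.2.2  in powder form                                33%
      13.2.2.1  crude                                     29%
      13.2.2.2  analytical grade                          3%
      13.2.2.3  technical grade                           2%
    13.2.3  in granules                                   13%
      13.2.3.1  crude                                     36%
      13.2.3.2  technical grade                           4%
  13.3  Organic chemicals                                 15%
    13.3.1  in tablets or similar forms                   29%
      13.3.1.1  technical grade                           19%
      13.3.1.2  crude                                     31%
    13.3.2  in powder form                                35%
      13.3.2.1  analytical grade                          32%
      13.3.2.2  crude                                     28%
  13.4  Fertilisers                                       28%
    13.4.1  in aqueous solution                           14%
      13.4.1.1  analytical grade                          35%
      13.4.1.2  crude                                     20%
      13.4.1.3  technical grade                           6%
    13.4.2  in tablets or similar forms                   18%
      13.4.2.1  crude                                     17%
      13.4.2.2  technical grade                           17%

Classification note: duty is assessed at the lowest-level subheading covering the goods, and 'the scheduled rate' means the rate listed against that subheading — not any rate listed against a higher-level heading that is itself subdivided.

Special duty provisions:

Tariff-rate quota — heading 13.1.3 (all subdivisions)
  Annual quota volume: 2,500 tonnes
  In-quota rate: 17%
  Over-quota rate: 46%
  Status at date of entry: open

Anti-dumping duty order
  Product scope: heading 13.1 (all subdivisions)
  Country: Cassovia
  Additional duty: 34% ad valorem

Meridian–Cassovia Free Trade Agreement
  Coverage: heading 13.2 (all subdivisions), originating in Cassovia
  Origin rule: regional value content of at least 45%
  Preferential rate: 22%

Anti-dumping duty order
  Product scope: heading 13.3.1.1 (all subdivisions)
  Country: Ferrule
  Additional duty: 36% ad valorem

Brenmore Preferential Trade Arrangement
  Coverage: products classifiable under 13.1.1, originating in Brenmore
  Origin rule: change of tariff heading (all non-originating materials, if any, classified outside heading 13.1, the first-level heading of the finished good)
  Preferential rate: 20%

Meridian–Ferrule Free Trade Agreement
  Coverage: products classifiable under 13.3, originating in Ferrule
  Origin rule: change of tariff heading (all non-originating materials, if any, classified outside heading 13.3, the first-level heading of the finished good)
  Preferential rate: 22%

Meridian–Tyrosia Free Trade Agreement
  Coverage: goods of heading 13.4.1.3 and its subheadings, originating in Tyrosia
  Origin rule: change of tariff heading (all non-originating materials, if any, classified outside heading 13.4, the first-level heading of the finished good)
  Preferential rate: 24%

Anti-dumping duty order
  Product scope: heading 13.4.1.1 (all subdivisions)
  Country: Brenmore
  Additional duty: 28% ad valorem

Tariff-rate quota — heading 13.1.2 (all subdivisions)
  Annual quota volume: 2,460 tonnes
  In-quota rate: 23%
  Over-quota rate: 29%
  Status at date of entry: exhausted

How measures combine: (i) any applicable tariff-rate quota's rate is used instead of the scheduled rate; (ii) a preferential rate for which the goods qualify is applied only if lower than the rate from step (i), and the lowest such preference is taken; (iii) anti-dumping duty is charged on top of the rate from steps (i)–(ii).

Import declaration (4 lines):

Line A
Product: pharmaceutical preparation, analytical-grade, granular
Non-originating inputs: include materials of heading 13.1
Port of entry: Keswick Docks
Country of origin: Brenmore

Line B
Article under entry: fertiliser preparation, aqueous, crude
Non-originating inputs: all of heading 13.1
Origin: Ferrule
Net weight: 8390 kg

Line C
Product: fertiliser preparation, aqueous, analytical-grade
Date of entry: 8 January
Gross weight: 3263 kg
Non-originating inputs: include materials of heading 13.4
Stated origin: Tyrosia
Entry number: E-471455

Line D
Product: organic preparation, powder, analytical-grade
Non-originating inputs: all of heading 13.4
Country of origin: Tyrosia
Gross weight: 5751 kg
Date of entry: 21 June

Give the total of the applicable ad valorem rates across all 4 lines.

Line A: pharmaceutical → 13.1; granular → 13.1.1; analytical-grade → 13.1.1.2. Scheduled 11%. Brenmore agreement on 13.1.1: CTH not met. → 11%.
Line B: fertiliser → 13.4; aqueous → 13.4.1; crude → 13.4.1.2. Scheduled 20%. Ferrule agreement on 13.3: 13.4.1.2 not covered. → 20%.
Line C: fertiliser → 13.4; aqueous → 13.4.1; analytical-grade → 13.4.1.1. Scheduled 35%. Tyrosia agreement on 13.4.1.3: 13.4.1.1 not covered. → 35%.
Line D: organic → 13.3; powder → 13.3.2; analytical-grade → 13.3.2.1. Scheduled 32%. Tyrosia agreement on 13.4.1.3: 13.3.2.1 not covered. → 32%.
Sum: 11% + 20% + 35% + 32% = 98%.

98%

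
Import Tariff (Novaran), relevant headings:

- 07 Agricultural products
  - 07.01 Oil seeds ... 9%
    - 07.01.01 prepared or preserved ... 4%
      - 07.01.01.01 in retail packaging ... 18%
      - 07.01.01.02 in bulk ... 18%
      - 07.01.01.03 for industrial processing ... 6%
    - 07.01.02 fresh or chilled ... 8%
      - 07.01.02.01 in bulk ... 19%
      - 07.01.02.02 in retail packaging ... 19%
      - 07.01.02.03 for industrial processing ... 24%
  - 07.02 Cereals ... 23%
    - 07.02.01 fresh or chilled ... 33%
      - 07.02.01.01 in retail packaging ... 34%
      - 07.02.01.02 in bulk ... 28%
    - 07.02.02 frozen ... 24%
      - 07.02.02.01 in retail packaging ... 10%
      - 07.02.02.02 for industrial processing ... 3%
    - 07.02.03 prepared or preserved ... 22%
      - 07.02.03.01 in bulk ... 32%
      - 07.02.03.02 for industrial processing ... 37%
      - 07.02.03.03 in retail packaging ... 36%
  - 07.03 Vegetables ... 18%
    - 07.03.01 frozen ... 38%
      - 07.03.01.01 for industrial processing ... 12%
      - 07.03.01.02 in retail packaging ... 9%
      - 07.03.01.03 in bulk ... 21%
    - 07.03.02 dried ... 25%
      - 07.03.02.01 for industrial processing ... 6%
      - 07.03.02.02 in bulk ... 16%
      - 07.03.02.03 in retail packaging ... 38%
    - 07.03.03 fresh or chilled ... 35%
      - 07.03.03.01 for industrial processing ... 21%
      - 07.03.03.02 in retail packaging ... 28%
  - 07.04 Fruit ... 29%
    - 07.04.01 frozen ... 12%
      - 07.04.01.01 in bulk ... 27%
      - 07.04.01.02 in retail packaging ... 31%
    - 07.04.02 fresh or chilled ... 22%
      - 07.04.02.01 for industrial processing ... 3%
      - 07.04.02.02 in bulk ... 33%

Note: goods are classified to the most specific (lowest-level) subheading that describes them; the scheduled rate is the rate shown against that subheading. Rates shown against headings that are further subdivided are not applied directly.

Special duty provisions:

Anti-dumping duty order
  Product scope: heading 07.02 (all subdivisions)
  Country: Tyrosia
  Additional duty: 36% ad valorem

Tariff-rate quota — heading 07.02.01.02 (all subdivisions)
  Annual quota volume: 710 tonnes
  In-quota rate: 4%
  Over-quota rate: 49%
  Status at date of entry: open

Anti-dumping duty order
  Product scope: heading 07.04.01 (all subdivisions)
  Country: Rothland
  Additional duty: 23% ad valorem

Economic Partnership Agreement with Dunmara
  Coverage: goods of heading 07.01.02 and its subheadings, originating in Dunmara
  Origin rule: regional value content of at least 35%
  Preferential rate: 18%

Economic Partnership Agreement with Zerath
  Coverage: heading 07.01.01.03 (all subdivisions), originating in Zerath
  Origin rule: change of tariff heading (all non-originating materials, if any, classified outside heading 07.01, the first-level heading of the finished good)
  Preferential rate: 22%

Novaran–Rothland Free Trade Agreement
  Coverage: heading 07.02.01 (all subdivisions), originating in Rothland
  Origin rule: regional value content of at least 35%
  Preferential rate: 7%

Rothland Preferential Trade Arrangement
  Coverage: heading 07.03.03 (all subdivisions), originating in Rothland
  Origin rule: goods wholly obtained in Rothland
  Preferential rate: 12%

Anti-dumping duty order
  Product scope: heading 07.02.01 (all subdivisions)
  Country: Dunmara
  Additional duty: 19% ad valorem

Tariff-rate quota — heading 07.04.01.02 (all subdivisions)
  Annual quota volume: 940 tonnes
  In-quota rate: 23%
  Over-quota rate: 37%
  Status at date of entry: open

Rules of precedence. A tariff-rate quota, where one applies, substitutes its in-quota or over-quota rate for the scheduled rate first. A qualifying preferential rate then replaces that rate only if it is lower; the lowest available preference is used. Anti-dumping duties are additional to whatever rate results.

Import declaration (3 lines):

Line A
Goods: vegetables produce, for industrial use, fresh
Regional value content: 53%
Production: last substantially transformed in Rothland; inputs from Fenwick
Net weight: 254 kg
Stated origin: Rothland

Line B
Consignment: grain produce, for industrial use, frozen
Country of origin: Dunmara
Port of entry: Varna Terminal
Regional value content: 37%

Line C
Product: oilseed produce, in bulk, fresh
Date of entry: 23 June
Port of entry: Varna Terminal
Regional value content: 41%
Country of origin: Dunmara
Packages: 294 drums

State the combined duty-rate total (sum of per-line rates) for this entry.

Line A: vegetables → 07.03; fresh → 07.03.03; for industrial use → 07.03.03.01. Scheduled 21%. Rothland agreement on 07.02.01: 07.03.03.01 not covered; Rothland agreement on 07.03.03: not wholly obtained. → 21%.
Line B: grain → 07.02; frozen → 07.02.02; for industrial use → 07.02.02.02. Scheduled 3%. Dunmara agreement on 07.01.02: 07.02.02.02 not covered. → 3%.
Line C: oilseed → 07.01; fresh → 07.01.02; in bulk → 07.01.02.01. Scheduled 19%. Dunmara agreement on 07.01.02: RVC ≥ 35% → 18% available; preferential 18%. → 18%.
Sum: 21% + 3% + 18% = 42%.

42%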